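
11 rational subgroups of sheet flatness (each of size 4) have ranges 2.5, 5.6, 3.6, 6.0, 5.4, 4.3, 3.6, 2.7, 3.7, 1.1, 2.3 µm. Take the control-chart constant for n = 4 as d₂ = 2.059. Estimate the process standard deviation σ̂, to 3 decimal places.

R̄ = (2.5 + 5.6 + 3.6 + 6.0 + 5.4 + 4.3 + 3.6 + 2.7 + 3.7 + 1.1 + 2.3) / 11 = 3.7091
σ̂ = R̄ / d₂ = 3.7091 / 2.059 = 1.8014

1.801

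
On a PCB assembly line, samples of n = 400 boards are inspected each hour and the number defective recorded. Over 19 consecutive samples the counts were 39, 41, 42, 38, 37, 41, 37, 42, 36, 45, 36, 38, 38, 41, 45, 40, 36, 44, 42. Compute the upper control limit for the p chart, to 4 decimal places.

0.1447

p̄ = Σdᵢ / (k·n) = 758 / (19 × 400) = 0.09974
UCL = p̄ + 3·√(p̄(1−p̄)/n) = 0.09974 + 3 × √(0.09974×0.90026/400) = 0.09974 + 3 × 0.01498 = 0.14468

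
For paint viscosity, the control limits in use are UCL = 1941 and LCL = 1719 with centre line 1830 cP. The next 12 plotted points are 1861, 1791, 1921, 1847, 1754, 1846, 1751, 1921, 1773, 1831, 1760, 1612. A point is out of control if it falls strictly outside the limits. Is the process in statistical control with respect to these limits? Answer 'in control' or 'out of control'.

out of control

Compare each point to [1719, 1941]: sample 12 = 1612 < LCL.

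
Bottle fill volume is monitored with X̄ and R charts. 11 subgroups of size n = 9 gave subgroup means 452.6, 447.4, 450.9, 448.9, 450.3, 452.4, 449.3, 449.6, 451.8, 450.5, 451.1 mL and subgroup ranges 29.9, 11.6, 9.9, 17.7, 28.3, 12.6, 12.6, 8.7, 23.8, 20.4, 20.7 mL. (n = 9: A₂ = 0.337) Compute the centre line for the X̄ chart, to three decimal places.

450.436

X̄̄ = (452.6 + 447.4 + 450.9 + 448.9 + 450.3 + 452.4 + 449.3 + 449.6 + 451.8 + 450.5 + 451.1) / 11 = 4954.8000 / 11 = 450.4364
CL = X̄̄ = 450.4364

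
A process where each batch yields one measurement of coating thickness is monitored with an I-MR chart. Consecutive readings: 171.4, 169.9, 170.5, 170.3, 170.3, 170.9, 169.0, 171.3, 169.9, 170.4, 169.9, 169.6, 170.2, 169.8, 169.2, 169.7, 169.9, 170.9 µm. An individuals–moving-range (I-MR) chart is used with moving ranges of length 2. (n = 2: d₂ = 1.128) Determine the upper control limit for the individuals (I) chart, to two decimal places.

172.22

X̄ = (171.4 + 169.9 + 170.5 + 170.3 + 170.3 + 170.9 + 169.0 + 171.3 + 169.9 + 170.4 + 169.9 + 169.6 + 170.2 + 169.8 + 169.2 + 169.7 + 169.9 + 170.9) / 18 = 170.1722
Moving ranges: 1.5, 0.6, 0.2, 0.0, 0.6, 1.9, 2.3, 1.4, 0.5, 0.5, 0.3, 0.6, 0.4, 0.6, 0.5, 0.2, 1.0; M̄R̄ = 13.1000 / 17 = 0.7706
UCL = X̄ + 3·M̄R̄/d₂ = 170.1722 + 3 × 0.7706 / 1.128 = 172.2217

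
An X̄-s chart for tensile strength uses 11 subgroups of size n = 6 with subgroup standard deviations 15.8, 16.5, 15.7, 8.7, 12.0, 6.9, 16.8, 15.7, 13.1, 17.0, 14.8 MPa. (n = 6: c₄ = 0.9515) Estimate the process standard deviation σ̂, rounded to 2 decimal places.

s̄ = (15.8 + 16.5 + 15.7 + 8.7 + 12.0 + 6.9 + 16.8 + 15.7 + 13.1 + 17.0 + 14.8) / 11 = 13.9091
σ̂ = s̄ / c₄ = 13.9091 / 0.9515 = 14.6181

14.62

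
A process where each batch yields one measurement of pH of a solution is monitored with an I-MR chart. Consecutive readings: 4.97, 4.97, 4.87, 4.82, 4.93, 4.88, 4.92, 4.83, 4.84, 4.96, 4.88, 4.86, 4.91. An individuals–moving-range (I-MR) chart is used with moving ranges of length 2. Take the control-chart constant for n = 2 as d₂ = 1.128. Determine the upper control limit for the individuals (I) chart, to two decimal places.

5.05

X̄ = (4.97 + 4.97 + 4.87 + 4.82 + 4.93 + 4.88 + 4.92 + 4.83 + 4.84 + 4.96 + 4.88 + 4.86 + 4.91) / 13 = 4.8954
Moving ranges: 0.00, 0.10, 0.05, 0.11, 0.05, 0.04, 0.09, 0.01, 0.12, 0.08, 0.02, 0.05; M̄R̄ = 0.7200 / 12 = 0.0600
UCL = X̄ + 3·M̄R̄/d₂ = 4.8954 + 3 × 0.0600 / 1.128 = 5.0550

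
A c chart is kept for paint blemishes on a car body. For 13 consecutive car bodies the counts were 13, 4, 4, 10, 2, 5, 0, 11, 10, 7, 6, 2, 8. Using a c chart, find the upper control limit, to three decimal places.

13.842

c̄ = (13 + 4 + 4 + 10 + 2 + 5 + 0 + 11 + 10 + 7 + 6 + 2 + 8) / 13 = 82 / 13 = 6.3077
UCL = c̄ + 3√c̄ = 6.3077 + 3 × √6.3077 = 6.3077 + 3 × 2.5115 = 13.8422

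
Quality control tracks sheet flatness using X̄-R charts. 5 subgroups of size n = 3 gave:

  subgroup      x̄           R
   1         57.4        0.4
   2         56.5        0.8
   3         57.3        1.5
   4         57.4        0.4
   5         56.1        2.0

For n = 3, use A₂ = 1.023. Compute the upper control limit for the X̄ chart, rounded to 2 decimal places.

X̄̄ = (57.4 + 56.5 + 57.3 + 57.4 + 56.1) / 5 = 284.7000 / 5 = 56.9400
R̄ = (0.4 + 0.8 + 1.5 + 0.4 + 2.0) / 5 = 5.1000 / 5 = 1.0200
UCL = X̄̄ + A₂·R̄ = 56.9400 + 1.023 × 1.0200 = 57.9835

57.98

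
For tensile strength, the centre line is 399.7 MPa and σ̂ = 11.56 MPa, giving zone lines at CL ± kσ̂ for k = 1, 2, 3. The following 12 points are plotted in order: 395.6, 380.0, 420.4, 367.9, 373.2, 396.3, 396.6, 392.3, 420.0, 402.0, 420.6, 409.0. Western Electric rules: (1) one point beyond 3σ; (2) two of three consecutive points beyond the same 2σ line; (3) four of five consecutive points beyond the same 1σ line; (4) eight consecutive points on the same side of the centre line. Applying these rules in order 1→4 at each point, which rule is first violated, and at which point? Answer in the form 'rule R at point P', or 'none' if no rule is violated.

Zone of each point (C = within 1σ̂, B = 1σ̂–2σ̂, A = 2σ̂–3σ̂, * = beyond 3σ̂; sign = side of CL): 1:-C, 2:-B, 3:+B, 4:-A, 5:-A, 6:-C, 7:-C, 8:-C, 9:+B, 10:+C, 11:+B, 12:+C
Rule 2 (two of three consecutive points beyond the same 2σ limit) is satisfied at point 5.

rule 2 at point 5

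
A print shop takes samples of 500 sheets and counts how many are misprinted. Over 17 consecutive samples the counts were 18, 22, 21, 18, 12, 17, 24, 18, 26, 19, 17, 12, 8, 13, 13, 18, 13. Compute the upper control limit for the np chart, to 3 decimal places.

p̄ = Σdᵢ / (k·n) = 289 / (17 × 500) = 0.03400
UCL = np̄ + 3·√(np̄(1−p̄)) = 17.0000 + 3 × √(17.0000×0.96600) = 17.0000 + 3 × 4.0524 = 29.1572

29.157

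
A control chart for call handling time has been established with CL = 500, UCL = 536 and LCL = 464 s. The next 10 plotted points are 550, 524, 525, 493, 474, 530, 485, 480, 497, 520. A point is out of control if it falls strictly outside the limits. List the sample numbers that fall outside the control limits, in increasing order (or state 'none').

1

Compare each point to [464, 536]: sample 1 = 550 > UCL.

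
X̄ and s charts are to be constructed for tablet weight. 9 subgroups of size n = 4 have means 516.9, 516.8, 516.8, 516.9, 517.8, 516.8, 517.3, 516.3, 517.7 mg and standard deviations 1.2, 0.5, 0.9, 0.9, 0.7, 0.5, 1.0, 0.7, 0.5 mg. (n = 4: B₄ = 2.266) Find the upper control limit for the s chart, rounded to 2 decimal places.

1.74

s̄ = (1.2 + 0.5 + 0.9 + 0.9 + 0.7 + 0.5 + 1.0 + 0.7 + 0.5) / 9 = 0.7667
UCL_s = B₄·s̄ = 2.266 × 0.7667 = 1.7373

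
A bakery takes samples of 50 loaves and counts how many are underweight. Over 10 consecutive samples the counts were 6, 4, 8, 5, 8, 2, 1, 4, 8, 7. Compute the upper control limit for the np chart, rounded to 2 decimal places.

11.83

p̄ = Σdᵢ / (k·n) = 53 / (10 × 50) = 0.10600
UCL = np̄ + 3·√(np̄(1−p̄)) = 5.3000 + 3 × √(5.3000×0.89400) = 5.3000 + 3 × 2.1767 = 11.8302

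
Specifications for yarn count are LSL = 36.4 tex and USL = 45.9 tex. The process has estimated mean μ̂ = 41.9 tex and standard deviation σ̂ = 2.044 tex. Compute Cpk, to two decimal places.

Cpu = (USL − μ̂) / (3σ̂) = (45.9 − 41.9) / (3 × 2.044) = 0.6523; Cpl = (μ̂ − LSL) / (3σ̂) = (41.9 − 36.4) / (3 × 2.044) = 0.8969; Cpk = min(Cpu, Cpl) = 0.6523

0.65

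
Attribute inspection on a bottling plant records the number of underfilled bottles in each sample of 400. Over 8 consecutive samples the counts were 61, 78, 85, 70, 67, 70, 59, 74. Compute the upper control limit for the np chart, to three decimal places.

p̄ = Σdᵢ / (k·n) = 564 / (8 × 400) = 0.17625
UCL = np̄ + 3·√(np̄(1−p̄)) = 70.5000 + 3 × √(70.5000×0.82375) = 70.5000 + 3 × 7.6207 = 93.3620

93.362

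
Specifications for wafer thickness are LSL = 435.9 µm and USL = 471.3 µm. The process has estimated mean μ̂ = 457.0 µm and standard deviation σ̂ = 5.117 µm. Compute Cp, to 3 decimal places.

1.153

Cp = (USL − LSL) / (6σ̂) = (471.3 − 435.9) / (6 × 5.117) = 35.4000 / 30.7020 = 1.1530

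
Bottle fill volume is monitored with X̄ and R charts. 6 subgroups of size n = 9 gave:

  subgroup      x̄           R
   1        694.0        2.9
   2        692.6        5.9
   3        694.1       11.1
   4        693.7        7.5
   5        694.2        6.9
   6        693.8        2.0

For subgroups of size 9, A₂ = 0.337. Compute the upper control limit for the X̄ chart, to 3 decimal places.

X̄̄ = (694.0 + 692.6 + 694.1 + 693.7 + 694.2 + 693.8) / 6 = 4162.4000 / 6 = 693.7333
R̄ = (2.9 + 5.9 + 11.1 + 7.5 + 6.9 + 2.0) / 6 = 36.3000 / 6 = 6.0500
UCL = X̄̄ + A₂·R̄ = 693.7333 + 0.337 × 6.0500 = 695.7722

695.772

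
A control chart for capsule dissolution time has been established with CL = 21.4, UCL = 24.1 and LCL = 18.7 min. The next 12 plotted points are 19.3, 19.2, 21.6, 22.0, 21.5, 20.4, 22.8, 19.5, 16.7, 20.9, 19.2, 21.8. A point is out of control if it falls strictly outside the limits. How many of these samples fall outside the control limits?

1

Compare each point to [18.7, 24.1]: sample 9 = 16.7 < LCL.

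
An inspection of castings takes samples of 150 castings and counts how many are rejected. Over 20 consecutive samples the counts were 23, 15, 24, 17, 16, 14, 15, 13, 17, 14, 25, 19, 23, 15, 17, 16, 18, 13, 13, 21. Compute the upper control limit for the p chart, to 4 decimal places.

p̄ = Σdᵢ / (k·n) = 348 / (20 × 150) = 0.11600
UCL = p̄ + 3·√(p̄(1−p̄)/n) = 0.11600 + 3 × √(0.11600×0.88400/150) = 0.11600 + 3 × 0.02615 = 0.19444

0.1944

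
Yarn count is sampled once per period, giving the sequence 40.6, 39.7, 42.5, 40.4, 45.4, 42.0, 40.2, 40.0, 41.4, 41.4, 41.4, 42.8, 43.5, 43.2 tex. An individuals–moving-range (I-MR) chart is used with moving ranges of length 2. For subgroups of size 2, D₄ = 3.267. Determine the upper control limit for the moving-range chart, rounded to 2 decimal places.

Moving ranges: 0.9, 2.8, 2.1, 5.0, 3.4, 1.8, 0.2, 1.4, 0.0, 0.0, 1.4, 0.7, 0.3; M̄R̄ = 20.0000 / 13 = 1.5385
UCL_MR = D₄·M̄R̄ = 3.267 × 1.5385 = 5.0262

5.03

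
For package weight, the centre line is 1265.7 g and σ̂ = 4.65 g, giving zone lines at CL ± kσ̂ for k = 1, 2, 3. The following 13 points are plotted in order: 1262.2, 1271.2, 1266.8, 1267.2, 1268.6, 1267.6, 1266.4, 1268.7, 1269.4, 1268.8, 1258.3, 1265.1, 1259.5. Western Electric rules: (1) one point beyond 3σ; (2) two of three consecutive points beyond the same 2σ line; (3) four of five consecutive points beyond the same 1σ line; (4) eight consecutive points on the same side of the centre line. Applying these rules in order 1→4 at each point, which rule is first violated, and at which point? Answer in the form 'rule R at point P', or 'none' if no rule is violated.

rule 4 at point 9

Zone of each point (C = within 1σ̂, B = 1σ̂–2σ̂, A = 2σ̂–3σ̂, * = beyond 3σ̂; sign = side of CL): 1:-C, 2:+B, 3:+C, 4:+C, 5:+C, 6:+C, 7:+C, 8:+C, 9:+C, 10:+C, 11:-B, 12:-C, 13:-B
Rule 4 (eight consecutive points on the same side of the centre line) is satisfied at point 9.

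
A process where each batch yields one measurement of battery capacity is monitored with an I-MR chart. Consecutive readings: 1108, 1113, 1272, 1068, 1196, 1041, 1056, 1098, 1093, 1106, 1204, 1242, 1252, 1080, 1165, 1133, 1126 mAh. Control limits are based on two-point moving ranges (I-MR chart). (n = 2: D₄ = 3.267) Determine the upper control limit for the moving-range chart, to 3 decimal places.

238.491

Moving ranges: 5, 159, 204, 128, 155, 15, 42, 5, 13, 98, 38, 10, 172, 85, 32, 7; M̄R̄ = 1168.0000 / 16 = 73.0000
UCL_MR = D₄·M̄R̄ = 3.267 × 73.0000 = 238.4910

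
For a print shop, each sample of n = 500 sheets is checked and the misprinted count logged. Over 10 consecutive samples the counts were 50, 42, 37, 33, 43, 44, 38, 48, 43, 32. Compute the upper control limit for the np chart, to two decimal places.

59.40

p̄ = Σdᵢ / (k·n) = 410 / (10 × 500) = 0.08200
UCL = np̄ + 3·√(np̄(1−p̄)) = 41.0000 + 3 × √(41.0000×0.91800) = 41.0000 + 3 × 6.1350 = 59.4049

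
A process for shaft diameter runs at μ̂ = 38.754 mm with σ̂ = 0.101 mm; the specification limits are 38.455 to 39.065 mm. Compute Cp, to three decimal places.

1.007

Cp = (USL − LSL) / (6σ̂) = (39.065 − 38.455) / (6 × 0.101) = 0.6100 / 0.6060 = 1.0066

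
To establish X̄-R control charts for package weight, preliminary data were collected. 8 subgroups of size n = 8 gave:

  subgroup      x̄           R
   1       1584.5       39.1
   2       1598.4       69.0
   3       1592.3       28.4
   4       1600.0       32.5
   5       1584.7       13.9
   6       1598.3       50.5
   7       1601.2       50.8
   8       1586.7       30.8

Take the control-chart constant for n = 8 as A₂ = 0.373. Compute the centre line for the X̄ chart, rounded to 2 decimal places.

1593.26

X̄̄ = (1584.5 + 1598.4 + 1592.3 + 1600.0 + 1584.7 + 1598.3 + 1601.2 + 1586.7) / 8 = 12746.1000 / 8 = 1593.2625
CL = X̄̄ = 1593.2625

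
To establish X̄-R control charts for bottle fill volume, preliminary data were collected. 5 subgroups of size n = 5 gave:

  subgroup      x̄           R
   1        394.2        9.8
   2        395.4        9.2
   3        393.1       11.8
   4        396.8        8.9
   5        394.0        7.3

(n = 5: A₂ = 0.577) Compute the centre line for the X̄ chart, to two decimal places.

394.70

X̄̄ = (394.2 + 395.4 + 393.1 + 396.8 + 394.0) / 5 = 1973.5000 / 5 = 394.7000
CL = X̄̄ = 394.7000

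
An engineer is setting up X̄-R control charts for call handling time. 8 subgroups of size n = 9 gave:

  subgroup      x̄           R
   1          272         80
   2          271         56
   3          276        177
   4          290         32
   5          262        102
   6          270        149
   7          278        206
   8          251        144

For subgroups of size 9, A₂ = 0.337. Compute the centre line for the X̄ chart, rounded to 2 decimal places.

X̄̄ = (272 + 271 + 276 + 290 + 262 + 270 + 278 + 251) / 8 = 2170.0000 / 8 = 271.2500
CL = X̄̄ = 271.2500

271.25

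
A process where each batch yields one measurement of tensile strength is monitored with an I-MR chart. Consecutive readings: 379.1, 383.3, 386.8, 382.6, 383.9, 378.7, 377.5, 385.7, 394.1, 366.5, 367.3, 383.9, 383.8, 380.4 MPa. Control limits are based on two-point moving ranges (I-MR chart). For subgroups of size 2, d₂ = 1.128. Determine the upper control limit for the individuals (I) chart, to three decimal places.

X̄ = (379.1 + 383.3 + 386.8 + 382.6 + 383.9 + 378.7 + 377.5 + 385.7 + 394.1 + 366.5 + 367.3 + 383.9 + 383.8 + 380.4) / 14 = 380.9714
Moving ranges: 4.2, 3.5, 4.2, 1.3, 5.2, 1.2, 8.2, 8.4, 27.6, 0.8, 16.6, 0.1, 3.4; M̄R̄ = 84.7000 / 13 = 6.5154
UCL = X̄ + 3·M̄R̄/d₂ = 380.9714 + 3 × 6.5154 / 1.128 = 398.2996

398.300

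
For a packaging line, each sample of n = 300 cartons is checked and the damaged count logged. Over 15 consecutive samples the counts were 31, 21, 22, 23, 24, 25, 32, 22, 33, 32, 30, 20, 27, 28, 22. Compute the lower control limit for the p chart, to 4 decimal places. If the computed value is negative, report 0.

0.0383

p̄ = Σdᵢ / (k·n) = 392 / (15 × 300) = 0.08711
LCL = p̄ − 3·√(p̄(1−p̄)/n) = 0.08711 − 3 × 0.01628 = 0.03827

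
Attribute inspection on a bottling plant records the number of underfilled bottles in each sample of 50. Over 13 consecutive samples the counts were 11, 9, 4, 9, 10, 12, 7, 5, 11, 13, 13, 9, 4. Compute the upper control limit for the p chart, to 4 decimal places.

0.3430

p̄ = Σdᵢ / (k·n) = 117 / (13 × 50) = 0.18000
UCL = p̄ + 3·√(p̄(1−p̄)/n) = 0.18000 + 3 × √(0.18000×0.82000/50) = 0.18000 + 3 × 0.05433 = 0.34300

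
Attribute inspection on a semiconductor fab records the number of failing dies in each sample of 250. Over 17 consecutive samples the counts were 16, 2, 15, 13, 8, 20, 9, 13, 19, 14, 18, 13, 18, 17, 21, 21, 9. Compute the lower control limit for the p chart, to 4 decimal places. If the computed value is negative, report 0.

p̄ = Σdᵢ / (k·n) = 246 / (17 × 250) = 0.05788
LCL = p̄ − 3·√(p̄(1−p̄)/n) = 0.05788 − 3 × 0.01477 = 0.01357

0.0136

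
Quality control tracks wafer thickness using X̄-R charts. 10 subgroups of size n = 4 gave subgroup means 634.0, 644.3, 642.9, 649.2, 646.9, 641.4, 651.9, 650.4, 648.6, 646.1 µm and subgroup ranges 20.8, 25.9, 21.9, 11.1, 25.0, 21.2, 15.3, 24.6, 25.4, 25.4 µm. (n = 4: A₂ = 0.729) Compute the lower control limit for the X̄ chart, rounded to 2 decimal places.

X̄̄ = (634.0 + 644.3 + 642.9 + 649.2 + 646.9 + 641.4 + 651.9 + 650.4 + 648.6 + 646.1) / 10 = 6455.7000 / 10 = 645.5700
R̄ = (20.8 + 25.9 + 21.9 + 11.1 + 25.0 + 21.2 + 15.3 + 24.6 + 25.4 + 25.4) / 10 = 216.6000 / 10 = 21.6600
LCL = X̄̄ − A₂·R̄ = 645.5700 − 0.729 × 21.6600 = 629.7799

629.78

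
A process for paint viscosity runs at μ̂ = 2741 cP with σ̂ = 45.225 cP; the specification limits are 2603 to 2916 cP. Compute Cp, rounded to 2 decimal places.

Cp = (USL − LSL) / (6σ̂) = (2916 − 2603) / (6 × 45.225) = 313.0000 / 271.3500 = 1.1535

1.15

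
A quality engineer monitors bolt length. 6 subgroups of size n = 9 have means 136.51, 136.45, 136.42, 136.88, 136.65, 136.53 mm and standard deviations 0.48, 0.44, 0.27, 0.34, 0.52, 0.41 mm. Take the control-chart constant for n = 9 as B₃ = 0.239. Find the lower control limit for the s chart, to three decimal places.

0.098

s̄ = (0.48 + 0.44 + 0.27 + 0.34 + 0.52 + 0.41) / 6 = 0.4100
LCL_s = B₃·s̄ = 0.239 × 0.4100 = 0.0980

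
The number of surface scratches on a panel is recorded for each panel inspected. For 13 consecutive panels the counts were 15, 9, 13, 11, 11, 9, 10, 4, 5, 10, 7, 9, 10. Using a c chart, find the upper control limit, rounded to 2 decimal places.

c̄ = (15 + 9 + 13 + 11 + 11 + 9 + 10 + 4 + 5 + 10 + 7 + 9 + 10) / 13 = 123 / 13 = 9.4615
UCL = c̄ + 3√c̄ = 9.4615 + 3 × √9.4615 = 9.4615 + 3 × 3.0760 = 18.6894

18.69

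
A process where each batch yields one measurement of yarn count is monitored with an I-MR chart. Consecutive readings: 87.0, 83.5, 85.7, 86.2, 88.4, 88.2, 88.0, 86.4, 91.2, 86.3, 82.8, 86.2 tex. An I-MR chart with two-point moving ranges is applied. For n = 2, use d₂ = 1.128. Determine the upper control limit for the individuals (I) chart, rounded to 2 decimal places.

93.19

X̄ = (87.0 + 83.5 + 85.7 + 86.2 + 88.4 + 88.2 + 88.0 + 86.4 + 91.2 + 86.3 + 82.8 + 86.2) / 12 = 86.6583
Moving ranges: 3.5, 2.2, 0.5, 2.2, 0.2, 0.2, 1.6, 4.8, 4.9, 3.5, 3.4; M̄R̄ = 27.0000 / 11 = 2.4545
UCL = X̄ + 3·M̄R̄/d₂ = 86.6583 + 3 × 2.4545 / 1.128 = 93.1864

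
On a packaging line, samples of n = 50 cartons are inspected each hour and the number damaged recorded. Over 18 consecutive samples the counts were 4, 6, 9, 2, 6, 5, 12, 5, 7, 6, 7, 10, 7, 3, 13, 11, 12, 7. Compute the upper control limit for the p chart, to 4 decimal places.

0.2968

p̄ = Σdᵢ / (k·n) = 132 / (18 × 50) = 0.14667
UCL = p̄ + 3·√(p̄(1−p̄)/n) = 0.14667 + 3 × √(0.14667×0.85333/50) = 0.14667 + 3 × 0.05003 = 0.29676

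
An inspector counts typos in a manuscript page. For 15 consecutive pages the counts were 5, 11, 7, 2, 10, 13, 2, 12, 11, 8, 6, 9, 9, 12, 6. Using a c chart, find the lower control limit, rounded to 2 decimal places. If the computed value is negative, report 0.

c̄ = (5 + 11 + 7 + 2 + 10 + 13 + 2 + 12 + 11 + 8 + 6 + 9 + 9 + 12 + 6) / 15 = 123 / 15 = 8.2000
LCL = c̄ − 3√c̄ = 8.2000 − 3 × 2.8636 = -0.3907 → 0 (cannot be negative)

0.00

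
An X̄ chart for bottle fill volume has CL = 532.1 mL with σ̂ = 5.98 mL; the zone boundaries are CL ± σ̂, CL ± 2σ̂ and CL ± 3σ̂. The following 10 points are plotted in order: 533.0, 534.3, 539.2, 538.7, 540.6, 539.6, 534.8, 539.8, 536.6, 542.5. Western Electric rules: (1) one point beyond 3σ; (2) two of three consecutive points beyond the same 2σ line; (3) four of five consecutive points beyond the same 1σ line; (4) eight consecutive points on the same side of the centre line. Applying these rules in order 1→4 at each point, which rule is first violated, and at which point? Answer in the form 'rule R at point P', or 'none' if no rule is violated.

rule 3 at point 6

Zone of each point (C = within 1σ̂, B = 1σ̂–2σ̂, A = 2σ̂–3σ̂, * = beyond 3σ̂; sign = side of CL): 1:+C, 2:+C, 3:+B, 4:+B, 5:+B, 6:+B, 7:+C, 8:+B, 9:+C, 10:+B
Rule 3 (four of five consecutive points beyond the same 1σ limit) is satisfied at point 6.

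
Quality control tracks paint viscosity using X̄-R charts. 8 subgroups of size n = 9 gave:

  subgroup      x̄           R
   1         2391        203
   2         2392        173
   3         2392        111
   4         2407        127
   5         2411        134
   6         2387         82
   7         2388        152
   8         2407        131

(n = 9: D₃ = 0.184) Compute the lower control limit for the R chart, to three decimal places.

25.599

R̄ = (203 + 173 + 111 + 127 + 134 + 82 + 152 + 131) / 8 = 1113.0000 / 8 = 139.1250
LCL_R = D₃·R̄ = 0.184 × 139.1250 = 25.5990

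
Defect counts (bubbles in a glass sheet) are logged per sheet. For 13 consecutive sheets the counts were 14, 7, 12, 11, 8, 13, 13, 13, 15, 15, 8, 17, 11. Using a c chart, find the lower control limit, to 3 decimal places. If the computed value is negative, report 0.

1.651

c̄ = (14 + 7 + 12 + 11 + 8 + 13 + 13 + 13 + 15 + 15 + 8 + 17 + 11) / 13 = 157 / 13 = 12.0769
LCL = c̄ − 3√c̄ = 12.0769 − 3 × 3.4752 = 1.6514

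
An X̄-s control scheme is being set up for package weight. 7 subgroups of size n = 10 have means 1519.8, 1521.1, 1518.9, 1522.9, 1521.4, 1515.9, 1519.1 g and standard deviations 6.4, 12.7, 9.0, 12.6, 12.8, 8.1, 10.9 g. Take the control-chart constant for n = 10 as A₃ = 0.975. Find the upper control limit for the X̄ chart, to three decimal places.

1529.970

X̄̄ = (1519.8 + 1521.1 + 1518.9 + 1522.9 + 1521.4 + 1515.9 + 1519.1) / 7 = 1519.8714
s̄ = (6.4 + 12.7 + 9.0 + 12.6 + 12.8 + 8.1 + 10.9) / 7 = 10.3571
UCL = X̄̄ + A₃·s̄ = 1519.8714 + 0.975 × 10.3571 = 1529.9696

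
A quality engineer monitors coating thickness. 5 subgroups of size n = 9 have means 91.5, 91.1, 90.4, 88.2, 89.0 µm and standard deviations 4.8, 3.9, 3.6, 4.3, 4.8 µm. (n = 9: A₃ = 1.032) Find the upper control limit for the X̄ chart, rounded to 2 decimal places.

94.46

X̄̄ = (91.5 + 91.1 + 90.4 + 88.2 + 89.0) / 5 = 90.0400
s̄ = (4.8 + 3.9 + 3.6 + 4.3 + 4.8) / 5 = 4.2800
UCL = X̄̄ + A₃·s̄ = 90.0400 + 1.032 × 4.2800 = 94.4570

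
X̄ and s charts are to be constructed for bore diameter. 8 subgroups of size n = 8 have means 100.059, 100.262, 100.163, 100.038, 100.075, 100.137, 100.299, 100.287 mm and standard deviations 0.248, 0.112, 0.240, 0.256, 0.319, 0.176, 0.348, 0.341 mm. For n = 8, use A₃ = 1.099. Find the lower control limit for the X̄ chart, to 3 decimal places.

X̄̄ = (100.059 + 100.262 + 100.163 + 100.038 + 100.075 + 100.137 + 100.299 + 100.287) / 8 = 100.1650
s̄ = (0.248 + 0.112 + 0.240 + 0.256 + 0.319 + 0.176 + 0.348 + 0.341) / 8 = 0.2550
LCL = X̄̄ − A₃·s̄ = 100.1650 − 1.099 × 0.2550 = 99.8848

99.885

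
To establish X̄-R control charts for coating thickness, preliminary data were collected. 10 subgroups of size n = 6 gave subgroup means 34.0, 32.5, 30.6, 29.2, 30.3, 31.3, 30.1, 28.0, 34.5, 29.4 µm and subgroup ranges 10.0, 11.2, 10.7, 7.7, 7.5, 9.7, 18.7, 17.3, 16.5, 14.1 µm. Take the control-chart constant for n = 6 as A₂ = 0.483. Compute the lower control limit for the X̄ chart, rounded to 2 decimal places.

25.03

X̄̄ = (34.0 + 32.5 + 30.6 + 29.2 + 30.3 + 31.3 + 30.1 + 28.0 + 34.5 + 29.4) / 10 = 309.9000 / 10 = 30.9900
R̄ = (10.0 + 11.2 + 10.7 + 7.7 + 7.5 + 9.7 + 18.7 + 17.3 + 16.5 + 14.1) / 10 = 123.4000 / 10 = 12.3400
LCL = X̄̄ − A₂·R̄ = 30.9900 − 0.483 × 12.3400 = 25.0298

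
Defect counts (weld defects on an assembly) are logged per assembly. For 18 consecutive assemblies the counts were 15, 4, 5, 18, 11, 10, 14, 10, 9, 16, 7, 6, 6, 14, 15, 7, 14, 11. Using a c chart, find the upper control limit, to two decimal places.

20.46

c̄ = (15 + 4 + 5 + 18 + 11 + 10 + 14 + 10 + 9 + 16 + 7 + 6 + 6 + 14 + 15 + 7 + 14 + 11) / 18 = 192 / 18 = 10.6667
UCL = c̄ + 3√c̄ = 10.6667 + 3 × √10.6667 = 10.6667 + 3 × 3.2660 = 20.4646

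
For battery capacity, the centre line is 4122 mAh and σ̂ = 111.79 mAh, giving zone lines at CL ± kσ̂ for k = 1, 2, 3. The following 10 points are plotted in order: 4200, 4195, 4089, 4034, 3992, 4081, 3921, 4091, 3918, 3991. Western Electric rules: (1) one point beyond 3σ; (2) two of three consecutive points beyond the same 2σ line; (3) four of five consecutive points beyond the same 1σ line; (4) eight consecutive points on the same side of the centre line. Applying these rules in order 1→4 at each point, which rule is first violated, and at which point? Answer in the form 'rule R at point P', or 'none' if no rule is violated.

rule 4 at point 10

Zone of each point (C = within 1σ̂, B = 1σ̂–2σ̂, A = 2σ̂–3σ̂, * = beyond 3σ̂; sign = side of CL): 1:+C, 2:+C, 3:-C, 4:-C, 5:-B, 6:-C, 7:-B, 8:-C, 9:-B, 10:-B
Rule 4 (eight consecutive points on the same side of the centre line) is satisfied at point 10.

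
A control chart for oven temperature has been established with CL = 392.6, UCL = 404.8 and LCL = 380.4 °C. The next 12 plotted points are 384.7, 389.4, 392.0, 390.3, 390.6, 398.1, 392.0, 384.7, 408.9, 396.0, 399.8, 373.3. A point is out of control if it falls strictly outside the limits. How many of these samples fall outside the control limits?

2

Compare each point to [380.4, 404.8]: sample 9 = 408.9 > UCL; sample 12 = 373.3 < LCL.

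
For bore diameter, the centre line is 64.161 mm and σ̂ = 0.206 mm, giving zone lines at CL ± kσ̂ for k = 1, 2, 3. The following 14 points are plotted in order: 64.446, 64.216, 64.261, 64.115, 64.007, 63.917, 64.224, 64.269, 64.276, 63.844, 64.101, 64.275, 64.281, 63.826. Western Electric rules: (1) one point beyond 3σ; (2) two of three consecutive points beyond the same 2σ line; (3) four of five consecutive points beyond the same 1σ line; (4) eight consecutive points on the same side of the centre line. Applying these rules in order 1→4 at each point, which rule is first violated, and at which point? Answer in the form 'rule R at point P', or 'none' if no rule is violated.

Zone of each point (C = within 1σ̂, B = 1σ̂–2σ̂, A = 2σ̂–3σ̂, * = beyond 3σ̂; sign = side of CL): 1:+B, 2:+C, 3:+C, 4:-C, 5:-C, 6:-B, 7:+C, 8:+C, 9:+C, 10:-B, 11:-C, 12:+C, 13:+C, 14:-B
No rule fires across all 14 points.

none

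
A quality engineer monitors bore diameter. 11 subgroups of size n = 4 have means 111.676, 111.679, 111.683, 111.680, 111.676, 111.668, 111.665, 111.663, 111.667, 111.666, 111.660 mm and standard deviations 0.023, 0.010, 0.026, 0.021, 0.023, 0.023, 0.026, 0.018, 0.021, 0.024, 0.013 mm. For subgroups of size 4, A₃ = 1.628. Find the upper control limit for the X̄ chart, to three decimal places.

X̄̄ = (111.676 + 111.679 + 111.683 + 111.680 + 111.676 + 111.668 + 111.665 + 111.663 + 111.667 + 111.666 + 111.660) / 11 = 111.6712
s̄ = (0.023 + 0.010 + 0.026 + 0.021 + 0.023 + 0.023 + 0.026 + 0.018 + 0.021 + 0.024 + 0.013) / 11 = 0.0207
UCL = X̄̄ + A₃·s̄ = 111.6712 + 1.628 × 0.0207 = 111.7049

111.705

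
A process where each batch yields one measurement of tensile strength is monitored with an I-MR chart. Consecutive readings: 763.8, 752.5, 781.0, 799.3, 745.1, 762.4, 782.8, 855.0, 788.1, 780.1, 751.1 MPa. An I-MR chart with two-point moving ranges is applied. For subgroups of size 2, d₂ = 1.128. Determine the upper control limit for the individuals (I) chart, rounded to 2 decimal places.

X̄ = (763.8 + 752.5 + 781.0 + 799.3 + 745.1 + 762.4 + 782.8 + 855.0 + 788.1 + 780.1 + 751.1) / 11 = 778.2909
Moving ranges: 11.3, 28.5, 18.3, 54.2, 17.3, 20.4, 72.2, 66.9, 8.0, 29.0; M̄R̄ = 326.1000 / 10 = 32.6100
UCL = X̄ + 3·M̄R̄/d₂ = 778.2909 + 3 × 32.6100 / 1.128 = 865.0196

865.02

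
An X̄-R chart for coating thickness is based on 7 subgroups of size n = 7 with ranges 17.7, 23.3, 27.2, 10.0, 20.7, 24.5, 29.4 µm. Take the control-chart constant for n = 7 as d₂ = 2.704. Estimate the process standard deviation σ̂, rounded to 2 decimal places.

8.07

R̄ = (17.7 + 23.3 + 27.2 + 10.0 + 20.7 + 24.5 + 29.4) / 7 = 21.8286
σ̂ = R̄ / d₂ = 21.8286 / 2.704 = 8.0727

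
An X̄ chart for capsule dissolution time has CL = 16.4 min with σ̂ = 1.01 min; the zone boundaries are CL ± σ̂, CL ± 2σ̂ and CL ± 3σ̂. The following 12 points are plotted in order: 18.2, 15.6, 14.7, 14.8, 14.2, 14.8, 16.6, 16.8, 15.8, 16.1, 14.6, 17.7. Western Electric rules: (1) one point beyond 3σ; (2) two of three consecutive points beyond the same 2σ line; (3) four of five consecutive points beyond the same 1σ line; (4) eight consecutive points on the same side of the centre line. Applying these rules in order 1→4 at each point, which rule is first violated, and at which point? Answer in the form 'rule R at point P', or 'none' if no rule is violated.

Zone of each point (C = within 1σ̂, B = 1σ̂–2σ̂, A = 2σ̂–3σ̂, * = beyond 3σ̂; sign = side of CL): 1:+B, 2:-C, 3:-B, 4:-B, 5:-A, 6:-B, 7:+C, 8:+C, 9:-C, 10:-C, 11:-B, 12:+B
Rule 3 (four of five consecutive points beyond the same 1σ limit) is satisfied at point 6.

rule 3 at point 6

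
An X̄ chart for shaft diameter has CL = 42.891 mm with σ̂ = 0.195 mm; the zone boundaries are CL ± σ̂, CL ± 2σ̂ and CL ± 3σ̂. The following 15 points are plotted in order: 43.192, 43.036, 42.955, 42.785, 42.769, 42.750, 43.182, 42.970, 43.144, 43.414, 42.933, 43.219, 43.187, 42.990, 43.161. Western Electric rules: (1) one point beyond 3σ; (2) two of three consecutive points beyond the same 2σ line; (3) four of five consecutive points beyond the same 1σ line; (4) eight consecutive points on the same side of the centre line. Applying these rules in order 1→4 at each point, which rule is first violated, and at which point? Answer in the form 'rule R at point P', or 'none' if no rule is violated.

Zone of each point (C = within 1σ̂, B = 1σ̂–2σ̂, A = 2σ̂–3σ̂, * = beyond 3σ̂; sign = side of CL): 1:+B, 2:+C, 3:+C, 4:-C, 5:-C, 6:-C, 7:+B, 8:+C, 9:+B, 10:+A, 11:+C, 12:+B, 13:+B, 14:+C, 15:+B
Rule 3 (four of five consecutive points beyond the same 1σ limit) is satisfied at point 13.

rule 3 at point 13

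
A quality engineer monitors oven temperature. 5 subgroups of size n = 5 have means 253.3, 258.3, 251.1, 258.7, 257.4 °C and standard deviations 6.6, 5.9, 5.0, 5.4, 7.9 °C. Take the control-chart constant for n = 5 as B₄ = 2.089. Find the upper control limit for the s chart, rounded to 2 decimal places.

12.87

s̄ = (6.6 + 5.9 + 5.0 + 5.4 + 7.9) / 5 = 6.1600
UCL_s = B₄·s̄ = 2.089 × 6.1600 = 12.8682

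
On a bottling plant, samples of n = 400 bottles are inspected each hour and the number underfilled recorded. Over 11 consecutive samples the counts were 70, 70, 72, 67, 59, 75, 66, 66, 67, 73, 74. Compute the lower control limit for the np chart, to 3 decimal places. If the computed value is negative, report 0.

46.331

p̄ = Σdᵢ / (k·n) = 759 / (11 × 400) = 0.17250
LCL = np̄ − 3·√(np̄(1−p̄)) = 69.0000 − 3 × 7.5563 = 46.3311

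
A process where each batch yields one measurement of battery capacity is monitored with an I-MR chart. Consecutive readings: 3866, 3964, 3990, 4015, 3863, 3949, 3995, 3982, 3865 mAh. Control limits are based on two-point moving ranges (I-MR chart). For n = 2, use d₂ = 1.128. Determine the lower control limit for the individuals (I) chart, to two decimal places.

3756.05

X̄ = (3866 + 3964 + 3990 + 4015 + 3863 + 3949 + 3995 + 3982 + 3865) / 9 = 3943.2222
Moving ranges: 98, 26, 25, 152, 86, 46, 13, 117; M̄R̄ = 563.0000 / 8 = 70.3750
LCL = X̄ − 3·M̄R̄/d₂ = 3943.2222 − 3 × 70.3750 / 1.128 = 3756.0547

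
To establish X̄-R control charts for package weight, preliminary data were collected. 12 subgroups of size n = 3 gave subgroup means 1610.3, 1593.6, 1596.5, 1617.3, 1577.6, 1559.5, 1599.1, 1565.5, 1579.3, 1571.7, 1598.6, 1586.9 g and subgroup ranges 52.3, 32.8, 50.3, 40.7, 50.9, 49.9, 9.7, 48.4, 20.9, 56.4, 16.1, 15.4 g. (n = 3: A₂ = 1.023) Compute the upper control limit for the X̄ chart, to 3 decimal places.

1625.826

X̄̄ = (1610.3 + 1593.6 + 1596.5 + 1617.3 + 1577.6 + 1559.5 + 1599.1 + 1565.5 + 1579.3 + 1571.7 + 1598.6 + 1586.9) / 12 = 19055.9000 / 12 = 1587.9917
R̄ = (52.3 + 32.8 + 50.3 + 40.7 + 50.9 + 49.9 + 9.7 + 48.4 + 20.9 + 56.4 + 16.1 + 15.4) / 12 = 443.8000 / 12 = 36.9833
UCL = X̄̄ + A₂·R̄ = 1587.9917 + 1.023 × 36.9833 = 1625.8256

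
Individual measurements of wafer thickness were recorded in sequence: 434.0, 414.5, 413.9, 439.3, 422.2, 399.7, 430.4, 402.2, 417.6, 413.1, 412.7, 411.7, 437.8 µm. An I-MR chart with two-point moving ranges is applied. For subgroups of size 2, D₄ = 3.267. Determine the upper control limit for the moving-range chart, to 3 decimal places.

52.109

Moving ranges: 19.5, 0.6, 25.4, 17.1, 22.5, 30.7, 28.2, 15.4, 4.5, 0.4, 1.0, 26.1; M̄R̄ = 191.4000 / 12 = 15.9500
UCL_MR = D₄·M̄R̄ = 3.267 × 15.9500 = 52.1087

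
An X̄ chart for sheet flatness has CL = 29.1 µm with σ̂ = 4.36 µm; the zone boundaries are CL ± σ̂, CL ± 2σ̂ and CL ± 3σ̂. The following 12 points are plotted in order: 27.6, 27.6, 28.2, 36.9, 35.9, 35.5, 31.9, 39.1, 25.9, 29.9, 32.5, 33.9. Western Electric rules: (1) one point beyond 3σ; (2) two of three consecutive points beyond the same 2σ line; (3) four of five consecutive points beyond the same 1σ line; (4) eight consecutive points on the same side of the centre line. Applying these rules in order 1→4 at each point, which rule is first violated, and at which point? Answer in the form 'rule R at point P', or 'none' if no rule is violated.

Zone of each point (C = within 1σ̂, B = 1σ̂–2σ̂, A = 2σ̂–3σ̂, * = beyond 3σ̂; sign = side of CL): 1:-C, 2:-C, 3:-C, 4:+B, 5:+B, 6:+B, 7:+C, 8:+A, 9:-C, 10:+C, 11:+C, 12:+B
Rule 3 (four of five consecutive points beyond the same 1σ limit) is satisfied at point 8.

rule 3 at point 8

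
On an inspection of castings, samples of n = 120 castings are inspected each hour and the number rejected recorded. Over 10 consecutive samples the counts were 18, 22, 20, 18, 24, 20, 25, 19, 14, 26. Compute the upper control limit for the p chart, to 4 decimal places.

p̄ = Σdᵢ / (k·n) = 206 / (10 × 120) = 0.17167
UCL = p̄ + 3·√(p̄(1−p̄)/n) = 0.17167 + 3 × √(0.17167×0.82833/120) = 0.17167 + 3 × 0.03442 = 0.27494

0.2749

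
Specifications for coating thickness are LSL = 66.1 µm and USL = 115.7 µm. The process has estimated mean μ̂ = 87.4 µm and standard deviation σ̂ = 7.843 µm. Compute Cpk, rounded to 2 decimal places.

Cpu = (USL − μ̂) / (3σ̂) = (115.7 − 87.4) / (3 × 7.843) = 1.2028; Cpl = (μ̂ − LSL) / (3σ̂) = (87.4 − 66.1) / (3 × 7.843) = 0.9053; Cpk = min(Cpu, Cpl) = 0.9053

0.91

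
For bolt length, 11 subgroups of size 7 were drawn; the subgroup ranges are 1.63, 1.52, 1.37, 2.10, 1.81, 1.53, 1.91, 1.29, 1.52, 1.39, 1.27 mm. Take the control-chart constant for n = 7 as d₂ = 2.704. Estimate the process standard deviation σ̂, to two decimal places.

R̄ = (1.63 + 1.52 + 1.37 + 2.10 + 1.81 + 1.53 + 1.91 + 1.29 + 1.52 + 1.39 + 1.27) / 11 = 1.5764
σ̂ = R̄ / d₂ = 1.5764 / 2.704 = 0.5830

0.58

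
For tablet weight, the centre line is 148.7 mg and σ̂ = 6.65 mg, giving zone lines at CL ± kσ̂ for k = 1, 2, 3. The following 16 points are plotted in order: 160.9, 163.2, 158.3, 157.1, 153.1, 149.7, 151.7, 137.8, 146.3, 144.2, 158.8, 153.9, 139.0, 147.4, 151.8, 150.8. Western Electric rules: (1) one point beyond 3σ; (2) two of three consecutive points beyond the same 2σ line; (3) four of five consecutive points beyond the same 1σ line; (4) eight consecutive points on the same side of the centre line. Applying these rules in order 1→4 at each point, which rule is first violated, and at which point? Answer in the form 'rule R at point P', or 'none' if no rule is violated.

Zone of each point (C = within 1σ̂, B = 1σ̂–2σ̂, A = 2σ̂–3σ̂, * = beyond 3σ̂; sign = side of CL): 1:+B, 2:+A, 3:+B, 4:+B, 5:+C, 6:+C, 7:+C, 8:-B, 9:-C, 10:-C, 11:+B, 12:+C, 13:-B, 14:-C, 15:+C, 16:+C
Rule 3 (four of five consecutive points beyond the same 1σ limit) is satisfied at point 4.

rule 3 at point 4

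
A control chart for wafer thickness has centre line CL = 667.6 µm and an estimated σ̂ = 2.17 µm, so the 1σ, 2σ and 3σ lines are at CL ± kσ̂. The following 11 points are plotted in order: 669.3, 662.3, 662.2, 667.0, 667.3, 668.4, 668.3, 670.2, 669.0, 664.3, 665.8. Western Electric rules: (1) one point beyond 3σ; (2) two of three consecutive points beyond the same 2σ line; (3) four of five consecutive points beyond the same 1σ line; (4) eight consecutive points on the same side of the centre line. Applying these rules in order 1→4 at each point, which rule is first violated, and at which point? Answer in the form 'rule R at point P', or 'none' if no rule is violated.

Zone of each point (C = within 1σ̂, B = 1σ̂–2σ̂, A = 2σ̂–3σ̂, * = beyond 3σ̂; sign = side of CL): 1:+C, 2:-A, 3:-A, 4:-C, 5:-C, 6:+C, 7:+C, 8:+B, 9:+C, 10:-B, 11:-C
Rule 2 (two of three consecutive points beyond the same 2σ limit) is satisfied at point 3.

rule 2 at point 3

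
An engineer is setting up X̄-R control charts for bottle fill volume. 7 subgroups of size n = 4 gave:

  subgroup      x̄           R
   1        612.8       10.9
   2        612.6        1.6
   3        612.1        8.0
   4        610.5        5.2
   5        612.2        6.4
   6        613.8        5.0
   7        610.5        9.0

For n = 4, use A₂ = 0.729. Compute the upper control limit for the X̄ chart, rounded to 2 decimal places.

616.87

X̄̄ = (612.8 + 612.6 + 612.1 + 610.5 + 612.2 + 613.8 + 610.5) / 7 = 4284.5000 / 7 = 612.0714
R̄ = (10.9 + 1.6 + 8.0 + 5.2 + 6.4 + 5.0 + 9.0) / 7 = 46.1000 / 7 = 6.5857
UCL = X̄̄ + A₂·R̄ = 612.0714 + 0.729 × 6.5857 = 616.8724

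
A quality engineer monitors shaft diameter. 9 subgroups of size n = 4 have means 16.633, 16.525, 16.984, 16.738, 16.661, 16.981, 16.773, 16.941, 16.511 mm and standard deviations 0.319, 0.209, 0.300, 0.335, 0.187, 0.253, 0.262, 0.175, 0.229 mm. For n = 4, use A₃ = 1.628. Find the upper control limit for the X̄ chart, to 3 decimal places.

17.160

X̄̄ = (16.633 + 16.525 + 16.984 + 16.738 + 16.661 + 16.981 + 16.773 + 16.941 + 16.511) / 9 = 16.7497
s̄ = (0.319 + 0.209 + 0.300 + 0.335 + 0.187 + 0.253 + 0.262 + 0.175 + 0.229) / 9 = 0.2521
UCL = X̄̄ + A₃·s̄ = 16.7497 + 1.628 × 0.2521 = 17.1601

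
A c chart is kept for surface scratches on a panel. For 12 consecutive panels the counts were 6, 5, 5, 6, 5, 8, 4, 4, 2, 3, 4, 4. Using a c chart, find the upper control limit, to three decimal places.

11.147

c̄ = (6 + 5 + 5 + 6 + 5 + 8 + 4 + 4 + 2 + 3 + 4 + 4) / 12 = 56 / 12 = 4.6667
UCL = c̄ + 3√c̄ = 4.6667 + 3 × √4.6667 = 4.6667 + 3 × 2.1602 = 11.1474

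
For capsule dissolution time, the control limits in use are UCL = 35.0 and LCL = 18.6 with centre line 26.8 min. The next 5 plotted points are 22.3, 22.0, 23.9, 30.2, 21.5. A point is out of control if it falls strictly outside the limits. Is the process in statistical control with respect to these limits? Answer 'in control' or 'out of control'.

in control

All 5 points lie within [18.6, 35.0].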